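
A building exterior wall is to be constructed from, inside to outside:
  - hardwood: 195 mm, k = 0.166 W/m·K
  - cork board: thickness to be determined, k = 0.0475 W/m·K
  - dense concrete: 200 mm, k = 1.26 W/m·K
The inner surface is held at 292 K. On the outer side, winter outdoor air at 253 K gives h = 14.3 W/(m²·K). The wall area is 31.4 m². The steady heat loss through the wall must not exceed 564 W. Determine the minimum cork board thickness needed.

Treating each layer as a thermal resistance in series:
R_hardwood = L/(kA) = 0.195/(0.166×31.4) = 0.03741 K/W
R_dense concrete = L/(kA) = 0.2/(1.26×31.4) = 0.005055 K/W
R_outer film = 1/(h_o·A) = 1/(14.3×31.4) = 0.002227 K/W
Sum of the known resistances R_other = 0.04469 K/W
Required total resistance R_tot = ΔT/Q_allow = 39/564 = 0.06915 K/W
R_cork board = R_tot − R_other = 0.02446 K/W
L = R·k·A = 0.02446×0.0475×31.4

L ≈ 36.5 mm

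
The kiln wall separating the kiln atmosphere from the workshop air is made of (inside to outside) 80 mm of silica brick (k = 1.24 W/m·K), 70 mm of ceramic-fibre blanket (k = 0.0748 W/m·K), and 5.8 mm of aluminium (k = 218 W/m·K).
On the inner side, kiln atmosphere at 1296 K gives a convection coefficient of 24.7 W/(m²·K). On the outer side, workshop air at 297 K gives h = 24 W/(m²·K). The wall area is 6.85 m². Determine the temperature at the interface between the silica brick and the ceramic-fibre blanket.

T ≈ 1200 K

Using the resistance-network approach (series):
R_inner film = 1/(h_i·A) = 1/(24.7×6.85) = 0.00591 K/W
R_silica brick = L/(kA) = 0.08/(1.24×6.85) = 0.009418 K/W
R_ceramic-fibre blanket = L/(kA) = 0.07/(0.0748×6.85) = 0.1366 K/W
R_aluminium = L/(kA) = 0.0058/(218×6.85) = 3.884×10^-6 K/W
R_outer film = 1/(h_o·A) = 1/(24×6.85) = 0.006083 K/W
R_total = 0.158 K/W;  Q = ΔT/R_total = 999/0.158 = 6321 W
T_interface = T_inner − Q·ΣR(inner→interface) = 1296 − 6320×0.01533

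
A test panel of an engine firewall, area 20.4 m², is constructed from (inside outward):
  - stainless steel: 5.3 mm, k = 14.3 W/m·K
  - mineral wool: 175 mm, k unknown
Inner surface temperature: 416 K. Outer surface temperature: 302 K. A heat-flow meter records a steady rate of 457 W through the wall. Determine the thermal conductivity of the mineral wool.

Using the resistance-network approach (series):
R_stainless steel = L/(kA) = 0.0053/(14.3×20.4) = 1.817×10^-5 K/W
Sum of known resistances R_other = 1.817×10^-5 K/W
Total R = ΔT/Q = 114/457 = 0.2495 K/W
R_mineral wool = R_total − R_other = 0.2494 K/W
k = L/(R·A) = 0.175/(0.2494×20.4)

k ≈ 0.0344 W/(m·K)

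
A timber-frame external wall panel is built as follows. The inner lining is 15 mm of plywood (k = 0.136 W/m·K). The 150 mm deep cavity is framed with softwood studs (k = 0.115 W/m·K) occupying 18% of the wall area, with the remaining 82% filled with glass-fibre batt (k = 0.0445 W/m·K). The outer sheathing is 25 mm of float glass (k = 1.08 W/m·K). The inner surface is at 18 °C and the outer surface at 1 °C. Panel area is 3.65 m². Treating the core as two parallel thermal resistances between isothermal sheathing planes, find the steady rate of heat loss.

Q ≈ 22.5 W

Sheathing layers in series; stud and cavity paths in parallel between them.
R_inner = 0.015/(0.136×3.65) = 0.03022 K/W
R_stud  = 0.15/(0.115×0.18×3.65) = 1.985 K/W
R_cav   = 0.15/(0.0445×0.82×3.65) = 1.126 K/W
1/R_core = 1/R_stud + 1/R_cav → R_core = 0.7186 K/W
R_outer = 0.025/(1.08×3.65) = 0.006342 K/W
R_total = 0.7551 K/W
Q = ΔT/R_total = 17/0.7551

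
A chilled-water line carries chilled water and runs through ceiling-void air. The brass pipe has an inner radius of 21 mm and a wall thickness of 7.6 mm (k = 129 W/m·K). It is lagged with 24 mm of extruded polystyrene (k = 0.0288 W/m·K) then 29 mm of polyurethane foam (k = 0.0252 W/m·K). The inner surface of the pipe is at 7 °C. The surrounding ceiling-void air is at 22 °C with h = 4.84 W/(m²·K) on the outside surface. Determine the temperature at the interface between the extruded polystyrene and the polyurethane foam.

T ≈ 14.7 °C

Treating each annulus and film as a series resistance:
R_brass pipe wall = ln(28.6/21)/(2π×129×1) = 3.811×10^-4 K/W
R_extruded polystyrene = ln(52.6/28.6)/(2π×0.0288×1) = 3.367 K/W
R_polyurethane foam = ln(81.6/52.6)/(2π×0.0252×1) = 2.773 K/W
R_outer film = 1/(h_o·2πr_oL) = 1/(4.84×2π×0.0816×1) = 0.403 K/W
R_total = 6.544 K/W
Q = ΔT/R_total = 15/6.544
Q = 2.29 W/m
T_interface = T_inner + Q·ΣR(inner→interface) = 7 + 2.29×3.368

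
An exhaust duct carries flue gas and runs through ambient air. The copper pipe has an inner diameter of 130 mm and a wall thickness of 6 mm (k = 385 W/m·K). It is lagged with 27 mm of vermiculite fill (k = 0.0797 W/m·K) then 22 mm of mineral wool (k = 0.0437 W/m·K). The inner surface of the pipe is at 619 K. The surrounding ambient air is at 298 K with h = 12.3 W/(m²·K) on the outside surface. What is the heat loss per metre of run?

q′ ≈ 216 W/m

Radial resistances (cylindrical: R_cond = ln(r_o/r_i)/(2πkL), R_conv = 1/(h·2πrL)):
R_copper pipe wall = ln(71/65)/(2π×385×1) = 3.65×10^-5 K/W
R_vermiculite fill = ln(98/71)/(2π×0.0797×1) = 0.6436 K/W
R_mineral wool = ln(120/98)/(2π×0.0437×1) = 0.7376 K/W
R_outer film = 1/(h_o·2πr_oL) = 1/(12.3×2π×0.12×1) = 0.1078 K/W
R_total = 1.489 K/W
Q = ΔT/R_total = 321/1.489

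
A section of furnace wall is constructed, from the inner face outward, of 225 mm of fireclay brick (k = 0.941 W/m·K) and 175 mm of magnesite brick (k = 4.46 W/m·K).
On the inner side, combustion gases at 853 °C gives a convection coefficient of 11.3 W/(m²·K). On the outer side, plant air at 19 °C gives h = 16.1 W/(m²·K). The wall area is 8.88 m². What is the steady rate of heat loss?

Treating each layer as a thermal resistance in series:
R_inner film = 1/(h_i·A) = 1/(11.3×8.88) = 0.009966 K/W
R_fireclay brick = L/(kA) = 0.225/(0.941×8.88) = 0.02693 K/W
R_magnesite brick = L/(kA) = 0.175/(4.46×8.88) = 0.004419 K/W
R_outer film = 1/(h_o·A) = 1/(16.1×8.88) = 0.006995 K/W
R_total = 0.04831 K/W
Q = ΔT / R_total = 834 / 0.04831

Q ≈ 17300 W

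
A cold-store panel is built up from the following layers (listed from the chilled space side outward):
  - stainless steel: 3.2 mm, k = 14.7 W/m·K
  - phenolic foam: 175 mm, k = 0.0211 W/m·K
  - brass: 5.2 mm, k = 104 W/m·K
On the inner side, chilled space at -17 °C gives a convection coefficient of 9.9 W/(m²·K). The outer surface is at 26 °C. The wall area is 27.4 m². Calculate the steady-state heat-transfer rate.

Q ≈ 140 W

Treating each layer as a thermal resistance in series:
R_inner film = 1/(h_i·A) = 1/(9.9×27.4) = 0.003687 K/W
R_stainless steel = L/(kA) = 0.0032/(14.7×27.4) = 7.945×10^-6 K/W
R_phenolic foam = L/(kA) = 0.175/(0.0211×27.4) = 0.3027 K/W
R_brass = L/(kA) = 0.0052/(104×27.4) = 1.825×10^-6 K/W
R_total = 0.3064 K/W
Q = ΔT / R_total = 43 / 0.3064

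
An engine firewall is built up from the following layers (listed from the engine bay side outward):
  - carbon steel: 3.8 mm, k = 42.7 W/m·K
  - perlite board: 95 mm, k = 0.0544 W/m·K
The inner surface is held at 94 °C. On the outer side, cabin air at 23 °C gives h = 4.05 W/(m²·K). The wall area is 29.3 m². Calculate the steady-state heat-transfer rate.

Q ≈ 1040 W

Treating each layer as a thermal resistance in series:
R_carbon steel = L/(kA) = 0.0038/(42.7×29.3) = 3.037×10^-6 K/W
R_perlite board = L/(kA) = 0.095/(0.0544×29.3) = 0.0596 K/W
R_outer film = 1/(h_o·A) = 1/(4.05×29.3) = 0.008427 K/W
R_total = 0.06803 K/W
Q = ΔT / R_total = 71 / 0.06803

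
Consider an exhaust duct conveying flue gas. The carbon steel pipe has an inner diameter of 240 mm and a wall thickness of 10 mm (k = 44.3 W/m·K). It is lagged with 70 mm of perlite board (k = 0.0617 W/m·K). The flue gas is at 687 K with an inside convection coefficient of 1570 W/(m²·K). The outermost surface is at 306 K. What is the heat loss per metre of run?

Cylindrical conduction, so R = ln(r₂/r₁)/(2πkL) per layer, in series:
R_inner film = 1/(h_i·2πr₁L) = 1/(1570×2π×0.12×1) = 8.448×10^-4 K/W
R_carbon steel pipe wall = ln(130/120)/(2π×44.3×1) = 2.876×10^-4 K/W
R_perlite board = ln(200/130)/(2π×0.0617×1) = 1.111 K/W
R_total = 1.112 K/W
Q = ΔT/R_total = 381/1.112

q′ ≈ 343 W/m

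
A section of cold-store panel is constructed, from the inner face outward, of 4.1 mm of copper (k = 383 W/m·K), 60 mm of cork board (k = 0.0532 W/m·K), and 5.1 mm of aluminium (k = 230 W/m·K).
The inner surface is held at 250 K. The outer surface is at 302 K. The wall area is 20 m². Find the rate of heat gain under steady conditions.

Q ≈ 922 W

Model the wall as resistances in series:
R_copper = L/(kA) = 0.0041/(383×20) = 5.352×10^-7 K/W
R_cork board = L/(kA) = 0.06/(0.0532×20) = 0.05639 K/W
R_aluminium = L/(kA) = 0.0051/(230×20) = 1.109×10^-6 K/W
R_total = 0.05639 K/W
Q = ΔT / R_total = 52 / 0.05639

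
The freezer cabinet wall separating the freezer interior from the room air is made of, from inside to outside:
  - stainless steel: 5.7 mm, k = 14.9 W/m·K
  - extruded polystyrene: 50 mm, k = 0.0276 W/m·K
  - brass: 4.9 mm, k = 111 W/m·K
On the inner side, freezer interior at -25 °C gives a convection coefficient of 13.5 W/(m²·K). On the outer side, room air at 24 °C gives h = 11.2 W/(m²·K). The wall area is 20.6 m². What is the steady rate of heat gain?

Q ≈ 511 W

Thermal resistances in series:
R_inner film = 1/(h_i·A) = 1/(13.5×20.6) = 0.003596 K/W
R_stainless steel = L/(kA) = 0.0057/(14.9×20.6) = 1.857×10^-5 K/W
R_extruded polystyrene = L/(kA) = 0.05/(0.0276×20.6) = 0.08794 K/W
R_brass = L/(kA) = 0.0049/(111×20.6) = 2.143×10^-6 K/W
R_outer film = 1/(h_o·A) = 1/(11.2×20.6) = 0.004334 K/W
R_total = 0.09589 K/W
Q = ΔT / R_total = 49 / 0.09589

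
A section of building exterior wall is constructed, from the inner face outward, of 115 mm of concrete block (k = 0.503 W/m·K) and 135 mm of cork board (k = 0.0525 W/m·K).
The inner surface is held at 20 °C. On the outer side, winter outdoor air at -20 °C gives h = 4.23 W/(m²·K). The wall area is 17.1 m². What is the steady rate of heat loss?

Q ≈ 225 W

Series thermal resistances:
R_concrete block = L/(kA) = 0.115/(0.503×17.1) = 0.01337 K/W
R_cork board = L/(kA) = 0.135/(0.0525×17.1) = 0.1504 K/W
R_outer film = 1/(h_o·A) = 1/(4.23×17.1) = 0.01382 K/W
R_total = 0.1776 K/W
Q = ΔT / R_total = 40 / 0.1776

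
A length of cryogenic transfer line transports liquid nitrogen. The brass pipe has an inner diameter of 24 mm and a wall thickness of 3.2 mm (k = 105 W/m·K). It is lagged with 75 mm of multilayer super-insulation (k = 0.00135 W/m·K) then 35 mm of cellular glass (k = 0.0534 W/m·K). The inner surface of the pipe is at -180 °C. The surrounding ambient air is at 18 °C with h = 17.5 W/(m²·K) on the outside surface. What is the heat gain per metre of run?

Per-layer cylindrical resistances, series-summed:
R_brass pipe wall = ln(15.2/12)/(2π×105×1) = 3.583×10^-4 K/W
R_multilayer super-insulation = ln(90.2/15.2)/(2π×0.00135×1) = 209.9 K/W
R_cellular glass = ln(125.2/90.2)/(2π×0.0534×1) = 0.9772 K/W
R_outer film = 1/(h_o·2πr_oL) = 1/(17.5×2π×0.1252×1) = 0.07264 K/W
R_total = 211 K/W
Q = ΔT/R_total = 198/211

q′ ≈ 0.938 W/m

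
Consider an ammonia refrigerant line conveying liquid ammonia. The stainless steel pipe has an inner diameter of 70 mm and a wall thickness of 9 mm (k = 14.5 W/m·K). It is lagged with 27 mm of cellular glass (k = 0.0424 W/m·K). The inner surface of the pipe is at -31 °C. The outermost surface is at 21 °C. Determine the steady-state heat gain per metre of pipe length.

Radial resistances (cylindrical: R_cond = ln(r_o/r_i)/(2πkL), R_conv = 1/(h·2πrL)):
R_stainless steel pipe wall = ln(44/35)/(2π×14.5×1) = 0.002512 K/W
R_cellular glass = ln(71/44)/(2π×0.0424×1) = 1.796 K/W
R_total = 1.799 K/W
Q = ΔT/R_total = 52/1.799

q′ ≈ 28.9 W/m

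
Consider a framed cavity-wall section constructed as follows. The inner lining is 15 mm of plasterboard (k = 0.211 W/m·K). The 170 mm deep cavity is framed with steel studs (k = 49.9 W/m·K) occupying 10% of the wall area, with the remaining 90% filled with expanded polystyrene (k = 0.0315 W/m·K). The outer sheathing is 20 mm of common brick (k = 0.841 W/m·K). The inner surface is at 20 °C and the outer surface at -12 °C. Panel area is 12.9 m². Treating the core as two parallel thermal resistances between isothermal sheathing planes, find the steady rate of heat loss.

Sheathing layers in series; stud and cavity paths in parallel between them.
R_inner = 0.015/(0.211×12.9) = 0.005511 K/W
R_stud  = 0.17/(49.9×0.1×12.9) = 0.002641 K/W
R_cav   = 0.17/(0.0315×0.9×12.9) = 0.4648 K/W
1/R_core = 1/R_stud + 1/R_cav → R_core = 0.002626 K/W
R_outer = 0.02/(0.841×12.9) = 0.001844 K/W
R_total = 0.00998 K/W
Q = ΔT/R_total = 32/0.00998

Q ≈ 3210 W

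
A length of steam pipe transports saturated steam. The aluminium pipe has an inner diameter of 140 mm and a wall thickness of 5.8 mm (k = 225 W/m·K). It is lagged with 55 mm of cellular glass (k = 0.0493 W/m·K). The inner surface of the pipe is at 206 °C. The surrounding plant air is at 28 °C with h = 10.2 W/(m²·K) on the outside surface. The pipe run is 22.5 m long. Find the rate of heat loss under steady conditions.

Radial resistances (cylindrical: R_cond = ln(r_o/r_i)/(2πkL), R_conv = 1/(h·2πrL)):
R_aluminium pipe wall = ln(75.8/70)/(2π×225×22.5) = 2.503×10^-6 K/W
R_cellular glass = ln(130.8/75.8)/(2π×0.0493×22.5) = 0.07828 K/W
R_outer film = 1/(h_o·2πr_oL) = 1/(10.2×2π×0.1308×22.5) = 0.005302 K/W
R_total = 0.08358 K/W
Q = ΔT/R_total = 178/0.08358

Q ≈ 2130 W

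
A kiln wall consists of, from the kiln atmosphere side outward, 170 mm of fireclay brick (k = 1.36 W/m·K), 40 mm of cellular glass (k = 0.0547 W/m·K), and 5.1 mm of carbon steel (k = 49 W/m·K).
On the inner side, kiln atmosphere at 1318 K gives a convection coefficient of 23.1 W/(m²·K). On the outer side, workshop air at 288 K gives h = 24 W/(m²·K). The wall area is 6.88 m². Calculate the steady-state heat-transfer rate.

Q ≈ 7530 W

Using the resistance-network approach (series):
R_inner film = 1/(h_i·A) = 1/(23.1×6.88) = 0.006292 K/W
R_fireclay brick = L/(kA) = 0.17/(1.36×6.88) = 0.01817 K/W
R_cellular glass = L/(kA) = 0.04/(0.0547×6.88) = 0.1063 K/W
R_carbon steel = L/(kA) = 0.0051/(49×6.88) = 1.513×10^-5 K/W
R_outer film = 1/(h_o·A) = 1/(24×6.88) = 0.006056 K/W
R_total = 0.1368 K/W
Q = ΔT / R_total = 1030 / 0.1368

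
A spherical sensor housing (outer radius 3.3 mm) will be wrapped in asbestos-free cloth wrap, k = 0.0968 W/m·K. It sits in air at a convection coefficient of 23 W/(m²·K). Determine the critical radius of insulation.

r_cr ≈ 8.42 mm

For a sphere r_cr = 2k/h = 2×0.0968/23
r_cr = 8.42 mm; since the bare radius (3.3 mm) is below r_cr, adding a thin layer of insulation will *increase* heat loss.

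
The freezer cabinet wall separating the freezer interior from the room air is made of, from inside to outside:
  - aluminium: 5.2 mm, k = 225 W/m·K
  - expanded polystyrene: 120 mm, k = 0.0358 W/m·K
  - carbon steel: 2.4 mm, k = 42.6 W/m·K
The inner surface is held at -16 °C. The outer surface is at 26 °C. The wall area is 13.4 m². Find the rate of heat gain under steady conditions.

Series thermal resistances:
R_aluminium = L/(kA) = 0.0052/(225×13.4) = 1.725×10^-6 K/W
R_expanded polystyrene = L/(kA) = 0.12/(0.0358×13.4) = 0.2501 K/W
R_carbon steel = L/(kA) = 0.0024/(42.6×13.4) = 4.204×10^-6 K/W
R_total = 0.2502 K/W
Q = ΔT / R_total = 42 / 0.2502

Q ≈ 168 W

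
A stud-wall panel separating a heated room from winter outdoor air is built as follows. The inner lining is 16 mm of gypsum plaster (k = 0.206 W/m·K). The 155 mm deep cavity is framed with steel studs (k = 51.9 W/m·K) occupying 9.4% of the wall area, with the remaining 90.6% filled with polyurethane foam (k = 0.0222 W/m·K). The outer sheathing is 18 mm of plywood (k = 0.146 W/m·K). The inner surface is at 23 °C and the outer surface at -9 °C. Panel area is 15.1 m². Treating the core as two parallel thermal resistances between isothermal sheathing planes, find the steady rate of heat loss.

Sheathing layers in series; stud and cavity paths in parallel between them.
R_inner = 0.016/(0.206×15.1) = 0.005144 K/W
R_stud  = 0.155/(51.9×0.094×15.1) = 0.002104 K/W
R_cav   = 0.155/(0.0222×0.906×15.1) = 0.5104 K/W
1/R_core = 1/R_stud + 1/R_cav → R_core = 0.002095 K/W
R_outer = 0.018/(0.146×15.1) = 0.008165 K/W
R_total = 0.0154 K/W
Q = ΔT/R_total = 32/0.0154

Q ≈ 2080 W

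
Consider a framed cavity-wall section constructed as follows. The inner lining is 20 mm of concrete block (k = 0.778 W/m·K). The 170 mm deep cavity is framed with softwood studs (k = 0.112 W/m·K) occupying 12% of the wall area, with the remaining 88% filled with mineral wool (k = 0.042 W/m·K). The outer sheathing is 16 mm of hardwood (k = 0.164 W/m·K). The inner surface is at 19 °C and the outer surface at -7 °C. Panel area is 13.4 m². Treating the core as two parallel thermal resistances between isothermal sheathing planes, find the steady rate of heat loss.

Sheathing layers in series; stud and cavity paths in parallel between them.
R_inner = 0.02/(0.778×13.4) = 0.001918 K/W
R_stud  = 0.17/(0.112×0.12×13.4) = 0.9439 K/W
R_cav   = 0.17/(0.042×0.88×13.4) = 0.3433 K/W
1/R_core = 1/R_stud + 1/R_cav → R_core = 0.2517 K/W
R_outer = 0.016/(0.164×13.4) = 0.007281 K/W
R_total = 0.2609 K/W
Q = ΔT/R_total = 26/0.2609

Q ≈ 99.6 W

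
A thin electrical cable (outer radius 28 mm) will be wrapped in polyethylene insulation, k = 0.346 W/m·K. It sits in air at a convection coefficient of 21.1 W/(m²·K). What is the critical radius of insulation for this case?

For a cylinder r_cr = k/h = 0.346/21.1
r_cr = 16.4 mm; since the bare radius (28 mm) is above r_cr, any added insulation will reduce heat loss.

r_cr ≈ 16.4 mm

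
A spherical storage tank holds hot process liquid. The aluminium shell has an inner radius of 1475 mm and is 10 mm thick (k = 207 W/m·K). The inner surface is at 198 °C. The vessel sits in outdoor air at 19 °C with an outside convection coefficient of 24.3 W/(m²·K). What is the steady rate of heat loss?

For a spherical shell R = (1/r₁ − 1/r₂)/(4πk); film R = 1/(h·4πr²). In series:
R_aluminium shell = (1/1.475 − 1/1.485)/(4π×207) = 1.755×10^-6 K/W
R_outer film = 1/(h·4πr_o²) = 1/(24.3×4π×1.485²) = 0.001485 K/W
R_total = 0.001487 K/W
Q = ΔT/R_total = 179/0.001487

Q ≈ 120000 W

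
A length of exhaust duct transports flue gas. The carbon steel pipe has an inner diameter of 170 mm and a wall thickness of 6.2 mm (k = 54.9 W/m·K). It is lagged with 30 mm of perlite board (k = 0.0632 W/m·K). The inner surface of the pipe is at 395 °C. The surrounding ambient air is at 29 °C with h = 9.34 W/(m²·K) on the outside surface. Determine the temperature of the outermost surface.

Radial resistances (cylindrical: R_cond = ln(r_o/r_i)/(2πkL), R_conv = 1/(h·2πrL)):
R_carbon steel pipe wall = ln(91.2/85)/(2π×54.9×1) = 2.041×10^-4 K/W
R_perlite board = ln(121.2/91.2)/(2π×0.0632×1) = 0.7162 K/W
R_outer film = 1/(h_o·2πr_oL) = 1/(9.34×2π×0.1212×1) = 0.1406 K/W
R_total = 0.857 K/W
Q = ΔT/R_total = 366/0.857
Q = 427 W/m
T_interface = T_inner − Q·ΣR(inner→interface) = 395 − 427×0.7164

T ≈ 89 °C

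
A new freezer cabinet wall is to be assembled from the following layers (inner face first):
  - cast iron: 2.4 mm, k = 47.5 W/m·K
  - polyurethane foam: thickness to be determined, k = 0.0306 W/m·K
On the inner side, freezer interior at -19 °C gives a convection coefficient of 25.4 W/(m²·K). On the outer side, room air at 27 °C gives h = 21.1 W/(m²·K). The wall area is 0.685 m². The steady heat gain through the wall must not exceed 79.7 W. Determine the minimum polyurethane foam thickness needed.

Using the resistance-network approach (series):
R_inner film = 1/(h_i·A) = 1/(25.4×0.685) = 0.05747 K/W
R_cast iron = L/(kA) = 0.0024/(47.5×0.685) = 7.376×10^-5 K/W
R_outer film = 1/(h_o·A) = 1/(21.1×0.685) = 0.06919 K/W
Sum of the known resistances R_other = 0.1267 K/W
Required total resistance R_tot = ΔT/Q_allow = 46/79.7 = 0.5772 K/W
R_polyurethane foam = R_tot − R_other = 0.4504 K/W
L = R·k·A = 0.4504×0.0306×0.685

L ≈ 9.44 mm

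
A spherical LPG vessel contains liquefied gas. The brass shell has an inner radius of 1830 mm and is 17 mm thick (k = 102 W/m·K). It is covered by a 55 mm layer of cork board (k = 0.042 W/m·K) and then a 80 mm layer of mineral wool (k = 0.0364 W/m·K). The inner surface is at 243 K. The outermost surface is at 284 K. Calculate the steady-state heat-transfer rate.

Q ≈ 539 W

For a spherical shell R = (1/r₁ − 1/r₂)/(4πk); film R = 1/(h·4πr²). In series:
R_brass shell = (1/1.83 − 1/1.847)/(4π×102) = 3.924×10^-6 K/W
R_cork board = (1/1.847 − 1/1.902)/(4π×0.042) = 0.02966 K/W
R_mineral wool = (1/1.902 − 1/1.982)/(4π×0.0364) = 0.04639 K/W
R_total = 0.07606 K/W
Q = ΔT/R_total = 41/0.07606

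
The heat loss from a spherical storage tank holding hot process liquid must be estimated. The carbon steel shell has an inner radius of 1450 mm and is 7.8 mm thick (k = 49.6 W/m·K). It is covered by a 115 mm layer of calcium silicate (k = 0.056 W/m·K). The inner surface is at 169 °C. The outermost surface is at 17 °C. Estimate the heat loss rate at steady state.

Each spherical layer contributes R = (1/r_i − 1/r_o)/(4πk):
R_carbon steel shell = (1/1.45 − 1/1.4578)/(4π×49.6) = 5.92×10^-6 K/W
R_calcium silicate = (1/1.4578 − 1/1.5728)/(4π×0.056) = 0.07127 K/W
R_total = 0.07128 K/W
Q = ΔT/R_total = 152/0.07128

Q ≈ 2130 W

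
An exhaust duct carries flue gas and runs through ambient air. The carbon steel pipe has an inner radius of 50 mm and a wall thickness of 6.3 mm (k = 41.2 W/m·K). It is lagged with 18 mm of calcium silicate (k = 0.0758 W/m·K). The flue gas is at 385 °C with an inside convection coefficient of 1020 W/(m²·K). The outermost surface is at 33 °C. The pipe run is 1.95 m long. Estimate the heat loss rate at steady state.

Per-layer cylindrical resistances, series-summed:
R_inner film = 1/(h_i·2πr₁L) = 1/(1020×2π×0.05×1.95) = 0.0016 K/W
R_carbon steel pipe wall = ln(56.3/50)/(2π×41.2×1.95) = 2.351×10^-4 K/W
R_calcium silicate = ln(74.3/56.3)/(2π×0.0758×1.95) = 0.2987 K/W
R_total = 0.3005 K/W
Q = ΔT/R_total = 352/0.3005

Q ≈ 1170 W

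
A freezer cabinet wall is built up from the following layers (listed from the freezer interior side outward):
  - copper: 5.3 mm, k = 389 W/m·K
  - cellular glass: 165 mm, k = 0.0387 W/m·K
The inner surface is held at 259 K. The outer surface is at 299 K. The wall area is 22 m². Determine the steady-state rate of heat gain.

Q ≈ 206 W

Thermal resistances in series:
R_copper = L/(kA) = 0.0053/(389×22) = 6.193×10^-7 K/W
R_cellular glass = L/(kA) = 0.165/(0.0387×22) = 0.1938 K/W
R_total = 0.1938 K/W
Q = ΔT / R_total = 40 / 0.1938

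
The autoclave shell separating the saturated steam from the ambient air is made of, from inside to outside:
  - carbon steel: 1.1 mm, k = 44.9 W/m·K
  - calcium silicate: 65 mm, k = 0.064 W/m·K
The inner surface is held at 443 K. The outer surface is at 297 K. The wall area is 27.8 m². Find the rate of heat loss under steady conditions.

Q ≈ 4000 W

Model the wall as resistances in series:
R_carbon steel = L/(kA) = 0.0011/(44.9×27.8) = 8.813×10^-7 K/W
R_calcium silicate = L/(kA) = 0.065/(0.064×27.8) = 0.03653 K/W
R_total = 0.03653 K/W
Q = ΔT / R_total = 146 / 0.03653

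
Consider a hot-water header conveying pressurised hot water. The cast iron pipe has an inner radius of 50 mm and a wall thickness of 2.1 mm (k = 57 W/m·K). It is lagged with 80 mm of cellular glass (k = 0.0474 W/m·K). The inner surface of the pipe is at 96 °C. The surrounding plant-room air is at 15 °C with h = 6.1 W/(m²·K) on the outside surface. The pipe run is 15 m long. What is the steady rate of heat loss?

Q ≈ 366 W

Cylindrical conduction, so R = ln(r₂/r₁)/(2πkL) per layer, in series:
R_cast iron pipe wall = ln(52.1/50)/(2π×57×15) = 7.658×10^-6 K/W
R_cellular glass = ln(132.1/52.1)/(2π×0.0474×15) = 0.2083 K/W
R_outer film = 1/(h_o·2πr_oL) = 1/(6.1×2π×0.1321×15) = 0.01317 K/W
R_total = 0.2214 K/W
Q = ΔT/R_total = 81/0.2214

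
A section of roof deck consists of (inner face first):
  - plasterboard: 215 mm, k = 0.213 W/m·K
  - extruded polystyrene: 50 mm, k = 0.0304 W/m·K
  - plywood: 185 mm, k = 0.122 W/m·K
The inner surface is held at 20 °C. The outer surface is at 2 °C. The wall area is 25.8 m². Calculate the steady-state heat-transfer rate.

Series thermal resistances:
R_plasterboard = L/(kA) = 0.215/(0.213×25.8) = 0.03912 K/W
R_extruded polystyrene = L/(kA) = 0.05/(0.0304×25.8) = 0.06375 K/W
R_plywood = L/(kA) = 0.185/(0.122×25.8) = 0.05877 K/W
R_total = 0.1616 K/W
Q = ΔT / R_total = 18 / 0.1616

Q ≈ 111 W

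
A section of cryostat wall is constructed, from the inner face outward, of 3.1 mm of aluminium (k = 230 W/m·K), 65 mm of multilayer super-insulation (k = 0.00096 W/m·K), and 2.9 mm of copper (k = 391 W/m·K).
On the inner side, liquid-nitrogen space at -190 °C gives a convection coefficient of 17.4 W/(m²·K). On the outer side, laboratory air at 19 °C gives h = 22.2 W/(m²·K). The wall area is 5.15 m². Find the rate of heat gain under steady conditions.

Series thermal resistances:
R_inner film = 1/(h_i·A) = 1/(17.4×5.15) = 0.01116 K/W
R_aluminium = L/(kA) = 0.0031/(230×5.15) = 2.617×10^-6 K/W
R_multilayer super-insulation = L/(kA) = 0.065/(0.00096×5.15) = 13.15 K/W
R_copper = L/(kA) = 0.0029/(391×5.15) = 1.44×10^-6 K/W
R_outer film = 1/(h_o·A) = 1/(22.2×5.15) = 0.008747 K/W
R_total = 13.17 K/W
Q = ΔT / R_total = 209 / 13.17

Q ≈ 15.9 W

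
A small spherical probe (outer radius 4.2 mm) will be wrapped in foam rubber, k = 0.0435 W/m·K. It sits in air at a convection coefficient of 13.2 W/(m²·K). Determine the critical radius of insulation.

r_cr ≈ 6.59 mm

For a sphere r_cr = 2k/h = 2×0.0435/13.2
r_cr = 6.59 mm; since the bare radius (4.2 mm) is below r_cr, adding a thin layer of insulation will *increase* heat loss.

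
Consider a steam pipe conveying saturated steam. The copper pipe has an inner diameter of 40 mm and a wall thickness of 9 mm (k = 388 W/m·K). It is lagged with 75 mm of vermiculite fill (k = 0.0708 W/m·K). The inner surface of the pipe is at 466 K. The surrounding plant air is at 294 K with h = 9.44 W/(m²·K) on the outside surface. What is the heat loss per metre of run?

Radial resistances (cylindrical: R_cond = ln(r_o/r_i)/(2πkL), R_conv = 1/(h·2πrL)):
R_copper pipe wall = ln(29/20)/(2π×388×1) = 1.524×10^-4 K/W
R_vermiculite fill = ln(104/29)/(2π×0.0708×1) = 2.871 K/W
R_outer film = 1/(h_o·2πr_oL) = 1/(9.44×2π×0.104×1) = 0.1621 K/W
R_total = 3.033 K/W
Q = ΔT/R_total = 172/3.033

q′ ≈ 56.7 W/m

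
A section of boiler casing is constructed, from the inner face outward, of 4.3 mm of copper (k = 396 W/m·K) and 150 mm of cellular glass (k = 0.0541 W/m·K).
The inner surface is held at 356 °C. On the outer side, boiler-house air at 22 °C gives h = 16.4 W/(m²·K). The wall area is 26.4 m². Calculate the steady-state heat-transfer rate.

Using the resistance-network approach (series):
R_copper = L/(kA) = 0.0043/(396×26.4) = 4.113×10^-7 K/W
R_cellular glass = L/(kA) = 0.15/(0.0541×26.4) = 0.105 K/W
R_outer film = 1/(h_o·A) = 1/(16.4×26.4) = 0.00231 K/W
R_total = 0.1073 K/W
Q = ΔT / R_total = 334 / 0.1073

Q ≈ 3110 W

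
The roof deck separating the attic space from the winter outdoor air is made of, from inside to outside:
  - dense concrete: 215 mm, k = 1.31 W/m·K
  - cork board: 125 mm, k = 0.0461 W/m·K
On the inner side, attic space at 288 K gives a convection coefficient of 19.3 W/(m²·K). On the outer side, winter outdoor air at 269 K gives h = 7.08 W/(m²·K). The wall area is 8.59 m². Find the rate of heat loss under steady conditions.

Q ≈ 53.2 W

Series thermal resistances:
R_inner film = 1/(h_i·A) = 1/(19.3×8.59) = 0.006032 K/W
R_dense concrete = L/(kA) = 0.215/(1.31×8.59) = 0.01911 K/W
R_cork board = L/(kA) = 0.125/(0.0461×8.59) = 0.3157 K/W
R_outer film = 1/(h_o·A) = 1/(7.08×8.59) = 0.01644 K/W
R_total = 0.3572 K/W
Q = ΔT / R_total = 19 / 0.3572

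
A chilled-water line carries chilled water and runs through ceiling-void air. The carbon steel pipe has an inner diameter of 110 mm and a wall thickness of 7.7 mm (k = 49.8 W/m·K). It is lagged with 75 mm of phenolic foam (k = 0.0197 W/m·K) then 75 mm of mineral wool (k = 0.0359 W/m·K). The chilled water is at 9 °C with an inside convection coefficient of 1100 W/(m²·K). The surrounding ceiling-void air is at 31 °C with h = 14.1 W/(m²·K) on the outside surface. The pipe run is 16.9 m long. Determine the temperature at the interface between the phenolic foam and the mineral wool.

T ≈ 25.8 °C

Per-layer cylindrical resistances, series-summed:
R_inner film = 1/(h_i·2πr₁L) = 1/(1100×2π×0.055×16.9) = 1.557×10^-4 K/W
R_carbon steel pipe wall = ln(62.7/55)/(2π×49.8×16.9) = 2.478×10^-5 K/W
R_phenolic foam = ln(137.7/62.7)/(2π×0.0197×16.9) = 0.3761 K/W
R_mineral wool = ln(212.7/137.7)/(2π×0.0359×16.9) = 0.1141 K/W
R_outer film = 1/(h_o·2πr_oL) = 1/(14.1×2π×0.2127×16.9) = 0.00314 K/W
R_total = 0.4935 K/W
Q = ΔT/R_total = 22/0.4935
Q = 44.6 W
T_interface = T_inner + Q·ΣR(inner→interface) = 9 + 44.6×0.3763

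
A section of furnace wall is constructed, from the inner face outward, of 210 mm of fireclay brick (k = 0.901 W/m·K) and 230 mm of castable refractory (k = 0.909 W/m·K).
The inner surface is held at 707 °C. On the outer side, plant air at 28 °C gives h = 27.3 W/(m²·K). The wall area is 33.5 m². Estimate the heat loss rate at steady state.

Treating each layer as a thermal resistance in series:
R_fireclay brick = L/(kA) = 0.21/(0.901×33.5) = 0.006957 K/W
R_castable refractory = L/(kA) = 0.23/(0.909×33.5) = 0.007553 K/W
R_outer film = 1/(h_o·A) = 1/(27.3×33.5) = 0.001093 K/W
R_total = 0.0156 K/W
Q = ΔT / R_total = 679 / 0.0156

Q ≈ 43500 W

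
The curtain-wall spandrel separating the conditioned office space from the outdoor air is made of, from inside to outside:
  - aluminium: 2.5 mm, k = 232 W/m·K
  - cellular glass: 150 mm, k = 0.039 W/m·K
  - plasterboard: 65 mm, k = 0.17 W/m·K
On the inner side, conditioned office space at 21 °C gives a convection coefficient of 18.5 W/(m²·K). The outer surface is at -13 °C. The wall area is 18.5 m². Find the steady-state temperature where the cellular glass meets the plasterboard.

Treating each layer as a thermal resistance in series:
R_inner film = 1/(h_i·A) = 1/(18.5×18.5) = 0.002922 K/W
R_aluminium = L/(kA) = 0.0025/(232×18.5) = 5.825×10^-7 K/W
R_cellular glass = L/(kA) = 0.15/(0.039×18.5) = 0.2079 K/W
R_plasterboard = L/(kA) = 0.065/(0.17×18.5) = 0.02067 K/W
R_total = 0.2315 K/W;  Q = ΔT/R_total = 34/0.2315 = 146.9 W
T_interface = T_inner − Q·ΣR(inner→interface) = 21 − 147×0.2108

T ≈ -9.96 °C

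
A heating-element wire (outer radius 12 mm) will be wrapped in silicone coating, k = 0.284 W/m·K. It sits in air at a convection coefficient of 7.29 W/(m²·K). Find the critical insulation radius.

r_cr ≈ 39 mm

For a cylinder r_cr = k/h = 0.284/7.29
r_cr = 39 mm; since the bare radius (12 mm) is below r_cr, adding a thin layer of insulation will *increase* heat loss.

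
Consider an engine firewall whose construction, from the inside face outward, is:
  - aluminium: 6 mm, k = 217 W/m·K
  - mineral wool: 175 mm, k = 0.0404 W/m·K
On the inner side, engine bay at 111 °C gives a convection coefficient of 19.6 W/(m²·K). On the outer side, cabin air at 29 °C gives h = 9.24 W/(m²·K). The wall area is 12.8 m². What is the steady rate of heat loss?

Q ≈ 234 W

Using the resistance-network approach (series):
R_inner film = 1/(h_i·A) = 1/(19.6×12.8) = 0.003986 K/W
R_aluminium = L/(kA) = 0.006/(217×12.8) = 2.16×10^-6 K/W
R_mineral wool = L/(kA) = 0.175/(0.0404×12.8) = 0.3384 K/W
R_outer film = 1/(h_o·A) = 1/(9.24×12.8) = 0.008455 K/W
R_total = 0.3509 K/W
Q = ΔT / R_total = 82 / 0.3509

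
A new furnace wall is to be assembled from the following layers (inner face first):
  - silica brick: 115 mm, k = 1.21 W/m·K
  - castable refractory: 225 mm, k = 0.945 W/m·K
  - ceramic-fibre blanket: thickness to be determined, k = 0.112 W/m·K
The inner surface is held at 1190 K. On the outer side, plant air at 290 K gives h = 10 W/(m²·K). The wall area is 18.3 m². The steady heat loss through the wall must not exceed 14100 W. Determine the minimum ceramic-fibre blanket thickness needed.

Series thermal resistances:
R_silica brick = L/(kA) = 0.115/(1.21×18.3) = 0.005194 K/W
R_castable refractory = L/(kA) = 0.225/(0.945×18.3) = 0.01301 K/W
R_outer film = 1/(h_o·A) = 1/(10×18.3) = 0.005464 K/W
Sum of the known resistances R_other = 0.02367 K/W
Required total resistance R_tot = ΔT/Q_allow = 900/14100 = 0.06383 K/W
R_ceramic-fibre blanket = R_tot − R_other = 0.04016 K/W
L = R·k·A = 0.04016×0.112×18.3

L ≈ 82.3 mm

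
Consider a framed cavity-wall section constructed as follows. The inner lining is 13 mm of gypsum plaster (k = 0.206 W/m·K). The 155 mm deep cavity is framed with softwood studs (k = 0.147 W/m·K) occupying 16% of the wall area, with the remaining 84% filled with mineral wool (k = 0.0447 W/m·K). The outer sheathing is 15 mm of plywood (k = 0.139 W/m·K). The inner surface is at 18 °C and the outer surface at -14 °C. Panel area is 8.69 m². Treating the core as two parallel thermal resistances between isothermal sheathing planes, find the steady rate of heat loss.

Q ≈ 103 W

Sheathing layers in series; stud and cavity paths in parallel between them.
R_inner = 0.013/(0.206×8.69) = 0.007262 K/W
R_stud  = 0.155/(0.147×0.16×8.69) = 0.7584 K/W
R_cav   = 0.155/(0.0447×0.84×8.69) = 0.475 K/W
1/R_core = 1/R_stud + 1/R_cav → R_core = 0.2921 K/W
R_outer = 0.015/(0.139×8.69) = 0.01242 K/W
R_total = 0.3118 K/W
Q = ΔT/R_total = 32/0.3118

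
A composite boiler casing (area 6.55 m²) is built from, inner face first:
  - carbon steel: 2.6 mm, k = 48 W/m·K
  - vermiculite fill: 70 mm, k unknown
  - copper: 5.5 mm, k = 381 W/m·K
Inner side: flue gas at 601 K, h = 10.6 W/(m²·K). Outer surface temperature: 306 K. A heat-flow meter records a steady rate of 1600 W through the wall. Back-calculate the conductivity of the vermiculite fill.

Thermal resistances in series:
R_inner film = 1/(h_i·A) = 1/(10.6×6.55) = 0.0144 K/W
R_carbon steel = L/(kA) = 0.0026/(48×6.55) = 8.27×10^-6 K/W
R_copper = L/(kA) = 0.0055/(381×6.55) = 2.204×10^-6 K/W
Sum of known resistances R_other = 0.01441 K/W
Total R = ΔT/Q = 295/1600 = 0.1844 K/W
R_vermiculite fill = R_total − R_other = 0.17 K/W
k = L/(R·A) = 0.07/(0.17×6.55)

k ≈ 0.0629 W/(m·K)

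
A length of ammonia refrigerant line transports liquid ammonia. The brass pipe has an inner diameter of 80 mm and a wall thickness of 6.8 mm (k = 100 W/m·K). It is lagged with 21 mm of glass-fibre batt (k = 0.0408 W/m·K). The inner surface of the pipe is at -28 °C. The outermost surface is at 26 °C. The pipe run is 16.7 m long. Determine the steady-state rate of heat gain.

Q ≈ 624 W

Radial resistances (cylindrical: R_cond = ln(r_o/r_i)/(2πkL), R_conv = 1/(h·2πrL)):
R_brass pipe wall = ln(46.8/40)/(2π×100×16.7) = 1.496×10^-5 K/W
R_glass-fibre batt = ln(67.8/46.8)/(2π×0.0408×16.7) = 0.08658 K/W
R_total = 0.0866 K/W
Q = ΔT/R_total = 54/0.0866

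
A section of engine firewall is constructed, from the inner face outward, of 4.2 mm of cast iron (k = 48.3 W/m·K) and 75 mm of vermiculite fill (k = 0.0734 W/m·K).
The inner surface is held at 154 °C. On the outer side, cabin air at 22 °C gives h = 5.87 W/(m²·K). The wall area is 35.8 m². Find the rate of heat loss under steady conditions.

Q ≈ 3960 W

Treating each layer as a thermal resistance in series:
R_cast iron = L/(kA) = 0.0042/(48.3×35.8) = 2.429×10^-6 K/W
R_vermiculite fill = L/(kA) = 0.075/(0.0734×35.8) = 0.02854 K/W
R_outer film = 1/(h_o·A) = 1/(5.87×35.8) = 0.004759 K/W
R_total = 0.0333 K/W
Q = ΔT / R_total = 132 / 0.0333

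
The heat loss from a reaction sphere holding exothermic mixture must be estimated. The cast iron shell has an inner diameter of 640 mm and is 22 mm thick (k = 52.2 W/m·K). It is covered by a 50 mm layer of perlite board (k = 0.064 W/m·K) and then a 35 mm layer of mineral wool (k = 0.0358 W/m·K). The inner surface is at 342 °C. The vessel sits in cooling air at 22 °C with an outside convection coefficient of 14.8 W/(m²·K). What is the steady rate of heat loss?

Radial (spherical) resistances in series:
R_cast iron shell = (1/0.32 − 1/0.342)/(4π×52.2) = 3.065×10^-4 K/W
R_perlite board = (1/0.342 − 1/0.392)/(4π×0.064) = 0.4637 K/W
R_mineral wool = (1/0.392 − 1/0.427)/(4π×0.0358) = 0.4648 K/W
R_outer film = 1/(h·4πr_o²) = 1/(14.8×4π×0.427²) = 0.02949 K/W
R_total = 0.9583 K/W
Q = ΔT/R_total = 320/0.9583

Q ≈ 334 W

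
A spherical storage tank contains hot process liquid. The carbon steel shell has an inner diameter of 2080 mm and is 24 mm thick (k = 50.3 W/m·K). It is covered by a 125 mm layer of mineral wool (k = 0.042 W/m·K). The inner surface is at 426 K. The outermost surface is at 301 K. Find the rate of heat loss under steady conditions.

Q ≈ 668 W

For a spherical shell R = (1/r₁ − 1/r₂)/(4πk); film R = 1/(h·4πr²). In series:
R_carbon steel shell = (1/1.04 − 1/1.064)/(4π×50.3) = 3.431×10^-5 K/W
R_mineral wool = (1/1.064 − 1/1.189)/(4π×0.042) = 0.1872 K/W
R_total = 0.1872 K/W
Q = ΔT/R_total = 125/0.1872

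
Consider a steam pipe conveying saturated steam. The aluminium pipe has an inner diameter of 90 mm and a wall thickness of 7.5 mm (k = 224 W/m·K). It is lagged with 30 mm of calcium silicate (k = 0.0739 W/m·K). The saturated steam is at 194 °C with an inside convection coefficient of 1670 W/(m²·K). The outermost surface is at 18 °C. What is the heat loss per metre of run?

Radial resistances (cylindrical: R_cond = ln(r_o/r_i)/(2πkL), R_conv = 1/(h·2πrL)):
R_inner film = 1/(h_i·2πr₁L) = 1/(1670×2π×0.045×1) = 0.002118 K/W
R_aluminium pipe wall = ln(52.5/45)/(2π×224×1) = 1.095×10^-4 K/W
R_calcium silicate = ln(82.5/52.5)/(2π×0.0739×1) = 0.9734 K/W
R_total = 0.9756 K/W
Q = ΔT/R_total = 176/0.9756

q′ ≈ 180 W/m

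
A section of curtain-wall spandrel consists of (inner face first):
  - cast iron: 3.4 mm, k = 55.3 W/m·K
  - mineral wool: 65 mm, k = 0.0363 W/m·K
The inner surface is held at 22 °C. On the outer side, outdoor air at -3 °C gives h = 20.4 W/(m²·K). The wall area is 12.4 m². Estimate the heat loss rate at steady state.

Q ≈ 169 W

Thermal resistances in series:
R_cast iron = L/(kA) = 0.0034/(55.3×12.4) = 4.958×10^-6 K/W
R_mineral wool = L/(kA) = 0.065/(0.0363×12.4) = 0.1444 K/W
R_outer film = 1/(h_o·A) = 1/(20.4×12.4) = 0.003953 K/W
R_total = 0.1484 K/W
Q = ΔT / R_total = 25 / 0.1484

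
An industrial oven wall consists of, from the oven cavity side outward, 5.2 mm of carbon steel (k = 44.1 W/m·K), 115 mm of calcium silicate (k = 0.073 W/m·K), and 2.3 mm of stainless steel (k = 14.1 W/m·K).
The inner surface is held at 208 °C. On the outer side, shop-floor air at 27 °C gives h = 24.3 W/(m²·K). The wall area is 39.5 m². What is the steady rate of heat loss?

Series thermal resistances:
R_carbon steel = L/(kA) = 0.0052/(44.1×39.5) = 2.985×10^-6 K/W
R_calcium silicate = L/(kA) = 0.115/(0.073×39.5) = 0.03988 K/W
R_stainless steel = L/(kA) = 0.0023/(14.1×39.5) = 4.13×10^-6 K/W
R_outer film = 1/(h_o·A) = 1/(24.3×39.5) = 0.001042 K/W
R_total = 0.04093 K/W
Q = ΔT / R_total = 181 / 0.04093

Q ≈ 4420 W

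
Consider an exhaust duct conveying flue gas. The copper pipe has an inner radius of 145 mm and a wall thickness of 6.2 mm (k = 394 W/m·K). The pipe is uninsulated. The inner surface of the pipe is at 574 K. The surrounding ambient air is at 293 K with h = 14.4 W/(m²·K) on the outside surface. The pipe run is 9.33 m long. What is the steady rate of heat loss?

Treating each annulus and film as a series resistance:
R_copper pipe wall = ln(151.2/145)/(2π×394×9.33) = 1.813×10^-6 K/W
R_outer film = 1/(h_o·2πr_oL) = 1/(14.4×2π×0.1512×9.33) = 0.007835 K/W
R_total = 0.007837 K/W
Q = ΔT/R_total = 281/0.007837

Q ≈ 35900 W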